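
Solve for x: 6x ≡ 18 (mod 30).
x ≡ 3 (mod 5)

gcd(6, 30) = 6, which divides 18, so solutions exist.
Divide through by 6: x ≡ 3 (mod 5).
The coefficient of x is now 1, so x ≡ 3 (mod 5).
Check: 6 × 3 = 18 ≡ 18 (mod 30).
x ≡ 3 (mod 5), giving 6 solutions mod 30.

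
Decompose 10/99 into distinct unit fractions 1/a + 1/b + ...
1/10 + 1/990

Greedy algorithm:
10/99: ceiling(99/10) = 10, use 1/10
1/990: ceiling(990/1) = 990, use 1/990
Result: 10/99 = 1/10 + 1/990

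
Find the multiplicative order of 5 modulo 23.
22

23 is prime, so ord(5) divides φ(23) = 22.
Divisors of 22: 1, 2, 11, 22.
Repeated squaring: 5^1 ≡ 5, 5^2 ≡ 2, 5^4 ≡ 4, 5^8 ≡ 16, 5^16 ≡ 3 (mod 23).
Test 5^d mod 23 for each divisor d in increasing order:
5^1 ≡ 5
5^2 ≡ 2
5^11 = 5^8·5^2·5^1 ≡ 22
5^22 = 5^16·5^4·5^2 ≡ 1  ← first divisor giving 1
The order is 22.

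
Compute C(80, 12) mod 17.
1

Using Lucas' theorem:
Write n=80 and k=12 in base 17:
n in base 17: [4, 12]
k in base 17: [0, 12]
C(80,12) mod 17 = ∏ C(n_i, k_i) mod 17
Digit binomials (mod 17): C(4,0) = 1; C(12,12) = 1
Product: 1 × 1 = 1 ≡ 1 (mod 17)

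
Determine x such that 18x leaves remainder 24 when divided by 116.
x ≡ 40 (mod 58)

gcd(18, 116) = 2, which divides 24, so solutions exist.
Divide through by 2: 9x ≡ 12 (mod 58).
Find 9^(-1) mod 58 by the extended Euclidean algorithm:
58 = 6 × 9 + 4  ⟹  4 = (1)·58 + (-6)·9
9 = 2 × 4 + 1  ⟹  1 = (-2)·58 + (13)·9
So (13)·9 ≡ 1 (mod 58), i.e. 9^(-1) ≡ 13 (mod 58).
x ≡ 13 × 12 = 156 ≡ 40 (mod 58).
Check: 18 × 40 = 720 ≡ 24 (mod 116).
x ≡ 40 (mod 58), giving 2 solutions mod 116.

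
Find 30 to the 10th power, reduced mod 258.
144

Repeated squaring. Binary of 10 = 1010.
30^1 ≡ 30 (mod 258); 30^2 ≡ 126 (mod 258); 30^4 ≡ 138 (mod 258); 30^8 ≡ 210 (mod 258)
30^10 = 30^2 × 30^8 ≡ 144 (mod 258)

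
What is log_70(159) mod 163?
61

Baby-step giant-step with step n = ⌈√163⌉ = 13.
Baby steps 70^j mod 163 (j:value) for j=0..12: 0:1, 1:70, 2:10, 3:48, 4:100, 5:154, 6:22, 7:73, 8:57, 9:78, 10:81, 11:128, 12:158.
Giant-step multiplier: 70^(-13) ≡ 70^(162-13) = 70^149 ≡ 129 (mod 163).
Giant steps γ_i = 159·129^i mod 163: γ_0=159, γ_1=136, γ_2=103, γ_3=84, γ_4=78 (in table at j=9).
x = i·n + j = 4·13 + 9 = 61.
Check: 70^61 ≡ 159 (mod 163).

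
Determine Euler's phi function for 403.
360

403 = 13 × 31
φ(n) = n × ∏(1 - 1/p) for each prime p dividing n
φ(403) = 403 × (1 - 1/13) × (1 - 1/31) = 360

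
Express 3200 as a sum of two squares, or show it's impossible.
8² + 56² (a=8, b=56)

Factorization: 3200 = 2^7 × 5^2
By Fermat: n is sum of two squares iff every prime p ≡ 3 (mod 4) appears to even power.
All primes ≡ 3 (mod 4) appear to even power.
Search a = 0, 1, 2, … for 3200 - a² a perfect square: first hit at a = 8: 3200 - 64 = 3136 = 56².
3200 = 8² + 56² = 64 + 3136 ✓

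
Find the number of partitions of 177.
522115831195

p(n) counts ways to write n as a sum of positive integers (order ignored).
Euler's pentagonal recurrence: p(k) = p(k-1) + p(k-2) - p(k-5) - p(k-7) + p(k-12) + p(k-15) - ... (offsets j(3j∓1)/2, signs ++--, p(0)=1, p(<0)=0).
DP table for k = 0..176: p(0)=1, p(1)=1, p(2)=2, p(3)=3, p(4)=5, p(5)=7, p(6)=11, p(7)=15, p(8)=22, p(9)=30, p(10)=42, p(11)=56, p(12)=77, p(13)=101, p(14)=135, p(15)=176, p(16)=231, p(17)=297, p(18)=385, p(19)=490, p(20)=627, p(21)=792, p(22)=1002, p(23)=1255, p(24)=1575, p(25)=1958, p(26)=2436, p(27)=3010, p(28)=3718, p(29)=4565, p(30)=5604, p(31)=6842, p(32)=8349, p(33)=10143, p(34)=12310, p(35)=14883, p(36)=17977, p(37)=21637, p(38)=26015, p(39)=31185, p(40)=37338, p(41)=44583, p(42)=53174, p(43)=63261, p(44)=75175, p(45)=89134, p(46)=105558, p(47)=124754, p(48)=147273, p(49)=173525, p(50)=204226, p(51)=239943, p(52)=281589, p(53)=329931, p(54)=386155, p(55)=451276, p(56)=526823, p(57)=614154, p(58)=715220, p(59)=831820, p(60)=966467, p(61)=1121505, p(62)=1300156, p(63)=1505499, p(64)=1741630, p(65)=2012558, p(66)=2323520, p(67)=2679689, p(68)=3087735, p(69)=3554345, p(70)=4087968, p(71)=4697205, p(72)=5392783, p(73)=6185689, p(74)=7089500, p(75)=8118264, p(76)=9289091, p(77)=10619863, p(78)=12132164, p(79)=13848650, p(80)=15796476, p(81)=18004327, p(82)=20506255, p(83)=23338469, p(84)=26543660, p(85)=30167357, p(86)=34262962, p(87)=38887673, p(88)=44108109, p(89)=49995925, p(90)=56634173, p(91)=64112359, p(92)=72533807, p(93)=82010177, p(94)=92669720, p(95)=104651419, p(96)=118114304, p(97)=133230930, p(98)=150198136, p(99)=169229875, p(100)=190569292, p(101)=214481126, p(102)=241265379, p(103)=271248950, p(104)=304801365, p(105)=342325709, p(106)=384276336, p(107)=431149389, p(108)=483502844, p(109)=541946240, p(110)=607163746, p(111)=679903203, p(112)=761002156, p(113)=851376628, p(114)=952050665, p(115)=1064144451, p(116)=1188908248, p(117)=1327710076, p(118)=1482074143, p(119)=1653668665, p(120)=1844349560, p(121)=2056148051, p(122)=2291320912, p(123)=2552338241, p(124)=2841940500, p(125)=3163127352, p(126)=3519222692, p(127)=3913864295, p(128)=4351078600, p(129)=4835271870, p(130)=5371315400, p(131)=5964539504, p(132)=6620830889, p(133)=7346629512, p(134)=8149040695, p(135)=9035836076, p(136)=10015581680, p(137)=11097645016, p(138)=12292341831, p(139)=13610949895, p(140)=15065878135, p(141)=16670689208, p(142)=18440293320, p(143)=20390982757, p(144)=22540654445, p(145)=24908858009, p(146)=27517052599, p(147)=30388671978, p(148)=33549419497, p(149)=37027355200, p(150)=40853235313, p(151)=45060624582, p(152)=49686288421, p(153)=54770336324, p(154)=60356673280, p(155)=66493182097, p(156)=73232243759, p(157)=80630964769, p(158)=88751778802, p(159)=97662728555, p(160)=107438159466, p(161)=118159068427, p(162)=129913904637, p(163)=142798995930, p(164)=156919475295, p(165)=172389800255, p(166)=189334822579, p(167)=207890420102, p(168)=228204732751, p(169)=250438925115, p(170)=274768617130, p(171)=301384802048, p(172)=330495499613, p(173)=362326859895, p(174)=397125074750, p(175)=435157697830, p(176)=476715857290.
Final step: p(177) = p(176) + p(175) - p(172) - p(170) + p(165) + p(162) - p(155) - p(151) + p(142) + p(137) - p(126) - p(120) + p(107) + p(100) - p(85) - p(77) + p(60) + p(51) - p(32) - p(22) + p(1)
= 476715857290 + 435157697830 - 330495499613 - 274768617130 + 172389800255 + 129913904637 - 66493182097 - 45060624582 + 18440293320 + 11097645016 - 3519222692 - 1844349560 + 431149389 + 190569292 - 30167357 - 10619863 + 966467 + 239943 - 8349 - 1002 + 1
= 522115831195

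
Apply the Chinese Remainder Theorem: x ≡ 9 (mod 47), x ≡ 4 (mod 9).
103

Using Chinese Remainder Theorem:
M = 47 × 9 = 423
M1 = 9, M2 = 47
y1 = 9^(-1) mod 47 = 21
y2 = 47^(-1) mod 9 = 5
x = (9×9×21 + 4×47×5) mod 423 = 103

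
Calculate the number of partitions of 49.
173525

p(n) counts ways to write n as a sum of positive integers (order ignored).
Euler's pentagonal recurrence: p(k) = p(k-1) + p(k-2) - p(k-5) - p(k-7) + p(k-12) + p(k-15) - ... (offsets j(3j∓1)/2, signs ++--, p(0)=1, p(<0)=0).
DP table for k = 0..48: p(0)=1, p(1)=1, p(2)=2, p(3)=3, p(4)=5, p(5)=7, p(6)=11, p(7)=15, p(8)=22, p(9)=30, p(10)=42, p(11)=56, p(12)=77, p(13)=101, p(14)=135, p(15)=176, p(16)=231, p(17)=297, p(18)=385, p(19)=490, p(20)=627, p(21)=792, p(22)=1002, p(23)=1255, p(24)=1575, p(25)=1958, p(26)=2436, p(27)=3010, p(28)=3718, p(29)=4565, p(30)=5604, p(31)=6842, p(32)=8349, p(33)=10143, p(34)=12310, p(35)=14883, p(36)=17977, p(37)=21637, p(38)=26015, p(39)=31185, p(40)=37338, p(41)=44583, p(42)=53174, p(43)=63261, p(44)=75175, p(45)=89134, p(46)=105558, p(47)=124754, p(48)=147273.
Final step: p(49) = p(48) + p(47) - p(44) - p(42) + p(37) + p(34) - p(27) - p(23) + p(14) + p(9)
= 147273 + 124754 - 75175 - 53174 + 21637 + 12310 - 3010 - 1255 + 135 + 30
= 173525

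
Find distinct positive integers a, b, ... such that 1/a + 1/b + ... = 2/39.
1/20 + 1/780

Greedy algorithm:
2/39: ceiling(39/2) = 20, use 1/20
1/780: ceiling(780/1) = 780, use 1/780
Result: 2/39 = 1/20 + 1/780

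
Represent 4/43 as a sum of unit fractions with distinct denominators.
1/11 + 1/473

Greedy algorithm:
4/43: ceiling(43/4) = 11, use 1/11
1/473: ceiling(473/1) = 473, use 1/473
Result: 4/43 = 1/11 + 1/473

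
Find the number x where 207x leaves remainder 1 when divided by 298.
167

gcd(207, 298) = 1, so the inverse exists.
Extended Euclidean algorithm on (298, 207):
298 = 1 × 207 + 91  ⟹  91 = (1)·298 + (-1)·207
207 = 2 × 91 + 25  ⟹  25 = (-2)·298 + (3)·207
91 = 3 × 25 + 16  ⟹  16 = (7)·298 + (-10)·207
25 = 1 × 16 + 9  ⟹  9 = (-9)·298 + (13)·207
16 = 1 × 9 + 7  ⟹  7 = (16)·298 + (-23)·207
9 = 1 × 7 + 2  ⟹  2 = (-25)·298 + (36)·207
7 = 3 × 2 + 1  ⟹  1 = (91)·298 + (-131)·207
So (-131)·207 ≡ 1 (mod 298), i.e. 207^(-1) ≡ -131 ≡ 167 (mod 298).
Check: 207 × 167 = 34569 ≡ 1 (mod 298)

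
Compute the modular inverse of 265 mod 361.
94

gcd(265, 361) = 1, so the inverse exists.
Extended Euclidean algorithm on (361, 265):
361 = 1 × 265 + 96  ⟹  96 = (1)·361 + (-1)·265
265 = 2 × 96 + 73  ⟹  73 = (-2)·361 + (3)·265
96 = 1 × 73 + 23  ⟹  23 = (3)·361 + (-4)·265
73 = 3 × 23 + 4  ⟹  4 = (-11)·361 + (15)·265
23 = 5 × 4 + 3  ⟹  3 = (58)·361 + (-79)·265
4 = 1 × 3 + 1  ⟹  1 = (-69)·361 + (94)·265
So (94)·265 ≡ 1 (mod 361), i.e. 265^(-1) ≡ 94 (mod 361).
Check: 265 × 94 = 24910 ≡ 1 (mod 361)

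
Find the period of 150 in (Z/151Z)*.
2

151 is prime, so ord(150) divides φ(151) = 150.
Divisors of 150: 1, 2, 3, 5, 6, 10, 15, 25, 30, 50, 75, 150.
Repeated squaring: 150^1 ≡ 150, 150^2 ≡ 1, 150^4 ≡ 1, 150^8 ≡ 1, 150^16 ≡ 1, 150^32 ≡ 1, 150^64 ≡ 1, 150^128 ≡ 1 (mod 151).
Test 150^d mod 151 for each divisor d in increasing order:
150^1 ≡ 150
150^2 ≡ 1  ← first divisor giving 1
The order is 2.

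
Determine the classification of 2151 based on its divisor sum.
deficient

Proper divisors of 2151: sum = 1 + 3 + 9 + 239 + 717 = 969
Since 969 < 2151, 2151 is deficient.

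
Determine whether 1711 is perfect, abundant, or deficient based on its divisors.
deficient

Proper divisors of 1711: sum = 1 + 29 + 59 = 89
Since 89 < 1711, 1711 is deficient.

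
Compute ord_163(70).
162

163 is prime, so ord(70) divides φ(163) = 162.
Divisors of 162: 1, 2, 3, 6, 9, 18, 27, 54, 81, 162.
Repeated squaring: 70^1 ≡ 70, 70^2 ≡ 10, 70^4 ≡ 100, 70^8 ≡ 57, 70^16 ≡ 152, 70^32 ≡ 121, 70^64 ≡ 134, 70^128 ≡ 26 (mod 163).
Test 70^d mod 163 for each divisor d in increasing order:
70^1 ≡ 70
70^2 ≡ 10
70^3 = 70^2·70^1 ≡ 48
70^6 = 70^4·70^2 ≡ 22
70^9 = 70^8·70^1 ≡ 78
70^18 = 70^16·70^2 ≡ 53
70^27 = 70^16·70^8·70^2·70^1 ≡ 59
70^54 = 70^32·70^16·70^4·70^2 ≡ 58
70^81 = 70^64·70^16·70^1 ≡ 162
70^162 = 70^128·70^32·70^2 ≡ 1  ← first divisor giving 1
The order is 162.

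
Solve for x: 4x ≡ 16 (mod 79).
x ≡ 4 (mod 79)

gcd(4, 79) = 1, which divides 16, so solutions exist.
Find 4^(-1) mod 79 by the extended Euclidean algorithm:
79 = 19 × 4 + 3  ⟹  3 = (1)·79 + (-19)·4
4 = 1 × 3 + 1  ⟹  1 = (-1)·79 + (20)·4
So (20)·4 ≡ 1 (mod 79), i.e. 4^(-1) ≡ 20 (mod 79).
x ≡ 20 × 16 = 320 ≡ 4 (mod 79).
Check: 4 × 4 = 16 ≡ 16 (mod 79).
Unique solution: x ≡ 4 (mod 79)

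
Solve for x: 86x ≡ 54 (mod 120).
x ≡ 9 (mod 60)

gcd(86, 120) = 2, which divides 54, so solutions exist.
Divide through by 2: 43x ≡ 27 (mod 60).
Find 43^(-1) mod 60 by the extended Euclidean algorithm:
60 = 1 × 43 + 17  ⟹  17 = (1)·60 + (-1)·43
43 = 2 × 17 + 9  ⟹  9 = (-2)·60 + (3)·43
17 = 1 × 9 + 8  ⟹  8 = (3)·60 + (-4)·43
9 = 1 × 8 + 1  ⟹  1 = (-5)·60 + (7)·43
So (7)·43 ≡ 1 (mod 60), i.e. 43^(-1) ≡ 7 (mod 60).
x ≡ 7 × 27 = 189 ≡ 9 (mod 60).
Check: 86 × 9 = 774 ≡ 54 (mod 120).
x ≡ 9 (mod 60), giving 2 solutions mod 120.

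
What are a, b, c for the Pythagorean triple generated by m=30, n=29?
(59, 1740, 1741)

Euclid's formula: a = m² - n², b = 2mn, c = m² + n²
m = 30, n = 29
a = 30² - 29² = 900 - 841 = 59
b = 2 × 30 × 29 = 1740
c = 30² + 29² = 900 + 841 = 1741
Verification: 59² + 1740² = 3481 + 3027600 = 3031081 = 1741² ✓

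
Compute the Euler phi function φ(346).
172

346 = 2 × 173
φ(n) = n × ∏(1 - 1/p) for each prime p dividing n
φ(346) = 346 × (1 - 1/2) × (1 - 1/173) = 172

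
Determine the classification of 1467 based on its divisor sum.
deficient

Proper divisors of 1467: sum = 1 + 3 + 9 + 163 + 489 = 665
Since 665 < 1467, 1467 is deficient.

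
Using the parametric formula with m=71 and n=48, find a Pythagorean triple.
(2737, 6816, 7345)

Euclid's formula: a = m² - n², b = 2mn, c = m² + n²
m = 71, n = 48
a = 71² - 48² = 5041 - 2304 = 2737
b = 2 × 71 × 48 = 6816
c = 71² + 48² = 5041 + 2304 = 7345
Verification: 2737² + 6816² = 7491169 + 46457856 = 53949025 = 7345² ✓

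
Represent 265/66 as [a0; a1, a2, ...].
[4; 66]

Euclidean algorithm steps:
265 = 4 × 66 + 1
66 = 66 × 1 + 0
Continued fraction: [4; 66]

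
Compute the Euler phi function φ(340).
128

340 = 2^2 × 5 × 17
φ(n) = n × ∏(1 - 1/p) for each prime p dividing n
φ(340) = 340 × (1 - 1/2) × (1 - 1/5) × (1 - 1/17) = 128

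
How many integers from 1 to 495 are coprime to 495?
240

495 = 3^2 × 5 × 11
φ(n) = n × ∏(1 - 1/p) for each prime p dividing n
φ(495) = 495 × (1 - 1/3) × (1 - 1/5) × (1 - 1/11) = 240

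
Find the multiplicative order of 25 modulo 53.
26

53 is prime, so ord(25) divides φ(53) = 52.
Divisors of 52: 1, 2, 4, 13, 26, 52.
Repeated squaring: 25^1 ≡ 25, 25^2 ≡ 42, 25^4 ≡ 15, 25^8 ≡ 13, 25^16 ≡ 10, 25^32 ≡ 47 (mod 53).
Test 25^d mod 53 for each divisor d in increasing order:
25^1 ≡ 25
25^2 ≡ 42
25^4 ≡ 15
25^13 = 25^8·25^4·25^1 ≡ 52
25^26 = 25^16·25^8·25^2 ≡ 1  ← first divisor giving 1
The order is 26.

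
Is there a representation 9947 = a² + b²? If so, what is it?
Not possible

Factorization: 9947 = 7^3 × 29
By Fermat: n is sum of two squares iff every prime p ≡ 3 (mod 4) appears to even power.
Prime(s) ≡ 3 (mod 4) with odd exponent: [(7, 3)]
Therefore 9947 cannot be expressed as a² + b².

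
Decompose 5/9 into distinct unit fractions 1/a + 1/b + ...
1/2 + 1/18

Greedy algorithm:
5/9: ceiling(9/5) = 2, use 1/2
1/18: ceiling(18/1) = 18, use 1/18
Result: 5/9 = 1/2 + 1/18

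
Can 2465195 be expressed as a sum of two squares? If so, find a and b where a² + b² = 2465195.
Not possible

Factorization: 2465195 = 5 × 79^3
By Fermat: n is sum of two squares iff every prime p ≡ 3 (mod 4) appears to even power.
Prime(s) ≡ 3 (mod 4) with odd exponent: [(79, 3)]
Therefore 2465195 cannot be expressed as a² + b².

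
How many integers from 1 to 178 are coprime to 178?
88

178 = 2 × 89
φ(n) = n × ∏(1 - 1/p) for each prime p dividing n
φ(178) = 178 × (1 - 1/2) × (1 - 1/89) = 88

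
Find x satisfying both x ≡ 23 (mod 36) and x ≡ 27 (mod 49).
419

Using Chinese Remainder Theorem:
M = 36 × 49 = 1764
M1 = 49, M2 = 36
y1 = 49^(-1) mod 36 = 25
y2 = 36^(-1) mod 49 = 15
x = (23×49×25 + 27×36×15) mod 1764 = 419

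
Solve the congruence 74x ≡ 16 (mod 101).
x ≡ 63 (mod 101)

gcd(74, 101) = 1, which divides 16, so solutions exist.
Find 74^(-1) mod 101 by the extended Euclidean algorithm:
101 = 1 × 74 + 27  ⟹  27 = (1)·101 + (-1)·74
74 = 2 × 27 + 20  ⟹  20 = (-2)·101 + (3)·74
27 = 1 × 20 + 7  ⟹  7 = (3)·101 + (-4)·74
20 = 2 × 7 + 6  ⟹  6 = (-8)·101 + (11)·74
7 = 1 × 6 + 1  ⟹  1 = (11)·101 + (-15)·74
So (-15)·74 ≡ 1 (mod 101), i.e. 74^(-1) ≡ -15 ≡ 86 (mod 101).
x ≡ 86 × 16 = 1376 ≡ 63 (mod 101).
Check: 74 × 63 = 4662 ≡ 16 (mod 101).
Unique solution: x ≡ 63 (mod 101)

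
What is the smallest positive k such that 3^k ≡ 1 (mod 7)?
6

7 is prime, so ord(3) divides φ(7) = 6.
Divisors of 6: 1, 2, 3, 6.
Repeated squaring: 3^1 ≡ 3, 3^2 ≡ 2, 3^4 ≡ 4 (mod 7).
Test 3^d mod 7 for each divisor d in increasing order:
3^1 ≡ 3
3^2 ≡ 2
3^3 = 3^2·3^1 ≡ 6
3^6 = 3^4·3^2 ≡ 1  ← first divisor giving 1
The order is 6.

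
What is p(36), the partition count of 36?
17977

p(n) counts ways to write n as a sum of positive integers (order ignored).
Euler's pentagonal recurrence: p(k) = p(k-1) + p(k-2) - p(k-5) - p(k-7) + p(k-12) + p(k-15) - ... (offsets j(3j∓1)/2, signs ++--, p(0)=1, p(<0)=0).
DP table for k = 0..35: p(0)=1, p(1)=1, p(2)=2, p(3)=3, p(4)=5, p(5)=7, p(6)=11, p(7)=15, p(8)=22, p(9)=30, p(10)=42, p(11)=56, p(12)=77, p(13)=101, p(14)=135, p(15)=176, p(16)=231, p(17)=297, p(18)=385, p(19)=490, p(20)=627, p(21)=792, p(22)=1002, p(23)=1255, p(24)=1575, p(25)=1958, p(26)=2436, p(27)=3010, p(28)=3718, p(29)=4565, p(30)=5604, p(31)=6842, p(32)=8349, p(33)=10143, p(34)=12310, p(35)=14883.
Final step: p(36) = p(35) + p(34) - p(31) - p(29) + p(24) + p(21) - p(14) - p(10) + p(1)
= 14883 + 12310 - 6842 - 4565 + 1575 + 792 - 135 - 42 + 1
= 17977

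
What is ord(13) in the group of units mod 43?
21

43 is prime, so ord(13) divides φ(43) = 42.
Divisors of 42: 1, 2, 3, 6, 7, 14, 21, 42.
Repeated squaring: 13^1 ≡ 13, 13^2 ≡ 40, 13^4 ≡ 9, 13^8 ≡ 38, 13^16 ≡ 25, 13^32 ≡ 23 (mod 43).
Test 13^d mod 43 for each divisor d in increasing order:
13^1 ≡ 13
13^2 ≡ 40
13^3 = 13^2·13^1 ≡ 4
13^6 = 13^4·13^2 ≡ 16
13^7 = 13^4·13^2·13^1 ≡ 36
13^14 = 13^8·13^4·13^2 ≡ 6
13^21 = 13^16·13^4·13^1 ≡ 1  ← first divisor giving 1
The order is 21.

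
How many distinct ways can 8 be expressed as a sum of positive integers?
22

p(n) counts ways to write n as a sum of positive integers (order ignored).
Examples: 8; 7 + 1; 6 + 2; 6 + 1 + 1; 5 + 3; ... (22 total)
p(8) = 22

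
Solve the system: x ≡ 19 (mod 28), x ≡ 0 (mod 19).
19

Using Chinese Remainder Theorem:
M = 28 × 19 = 532
M1 = 19, M2 = 28
y1 = 19^(-1) mod 28 = 3
y2 = 28^(-1) mod 19 = 17
x = (19×19×3 + 0×28×17) mod 532 = 19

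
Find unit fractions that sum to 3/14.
1/5 + 1/70

Greedy algorithm:
3/14: ceiling(14/3) = 5, use 1/5
1/70: ceiling(70/1) = 70, use 1/70
Result: 3/14 = 1/5 + 1/70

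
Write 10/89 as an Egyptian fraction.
1/9 + 1/801

Greedy algorithm:
10/89: ceiling(89/10) = 9, use 1/9
1/801: ceiling(801/1) = 801, use 1/801
Result: 10/89 = 1/9 + 1/801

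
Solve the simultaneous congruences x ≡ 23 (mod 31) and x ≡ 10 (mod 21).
178

Using Chinese Remainder Theorem:
M = 31 × 21 = 651
M1 = 21, M2 = 31
y1 = 21^(-1) mod 31 = 3
y2 = 31^(-1) mod 21 = 19
x = (23×21×3 + 10×31×19) mod 651 = 178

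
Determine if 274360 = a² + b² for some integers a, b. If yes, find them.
Not possible

Factorization: 274360 = 2^3 × 5 × 19^3
By Fermat: n is sum of two squares iff every prime p ≡ 3 (mod 4) appears to even power.
Prime(s) ≡ 3 (mod 4) with odd exponent: [(19, 3)]
Therefore 274360 cannot be expressed as a² + b².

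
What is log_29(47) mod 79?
55

Baby-step giant-step with step n = ⌈√79⌉ = 9.
Baby steps 29^j mod 79 (j:value) for j=0..8: 0:1, 1:29, 2:51, 3:57, 4:73, 5:63, 6:10, 7:53, 8:36.
Giant-step multiplier: 29^(-9) ≡ 29^(78-9) = 29^69 ≡ 14 (mod 79).
Giant steps γ_i = 47·14^i mod 79: γ_0=47, γ_1=26, γ_2=48, γ_3=40, γ_4=7, γ_5=19, γ_6=29 (in table at j=1).
x = i·n + j = 6·9 + 1 = 55.
Check: 29^55 ≡ 47 (mod 79).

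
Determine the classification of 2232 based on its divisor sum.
abundant

Proper divisors of 2232: sum = 1 + 2 + 3 + 4 + 6 + 8 + 9 + 12 + ... + 372 + 558 + 744 + 1116 (23 divisors) = 4008
Since 4008 > 2232, 2232 is abundant.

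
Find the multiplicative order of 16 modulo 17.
2

17 is prime, so ord(16) divides φ(17) = 16.
Divisors of 16: 1, 2, 4, 8, 16.
Repeated squaring: 16^1 ≡ 16, 16^2 ≡ 1, 16^4 ≡ 1, 16^8 ≡ 1, 16^16 ≡ 1 (mod 17).
Test 16^d mod 17 for each divisor d in increasing order:
16^1 ≡ 16
16^2 ≡ 1  ← first divisor giving 1
The order is 2.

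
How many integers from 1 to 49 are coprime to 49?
42

49 = 7^2
φ(n) = n × ∏(1 - 1/p) for each prime p dividing n
φ(49) = 49 × (1 - 1/7) = 42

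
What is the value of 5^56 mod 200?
25

Repeated squaring. Binary of 56 = 111000.
5^1 ≡ 5 (mod 200); 5^2 ≡ 25 (mod 200); 5^4 ≡ 25 (mod 200); 5^8 ≡ 25 (mod 200); 5^16 ≡ 25 (mod 200); 5^32 ≡ 25 (mod 200)
5^56 = 5^8 × 5^16 × 5^32 ≡ 25 (mod 200)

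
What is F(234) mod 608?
152

Matrix identity: Q^n = [[F_(n+1), F_n], [F_n, F_(n-1)]] with Q = [[1,1],[1,0]].
n = 234 = 11101010₂. Square-and-multiply, entries mod 608:
Q^1 = [[1,1],[1,0]]
Q^3 = (Q^1)²·Q = [[3,2],[2,1]]
Q^7 = (Q^3)²·Q = [[21,13],[13,8]]
Q^14 = (Q^7)² = [[2,377],[377,233]]
Q^29 = (Q^14)²·Q = [[296,469],[469,435]]
Q^58 = (Q^29)² = [[537,535],[535,2]]
Q^117 = (Q^58)²·Q = [[207,34],[34,173]]
Q^234 = (Q^117)² = [[229,152],[152,77]]
F_234 mod 608 = Q^234[0][1] = 152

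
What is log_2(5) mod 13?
9

Baby-step giant-step with step n = ⌈√13⌉ = 4.
Baby steps 2^j mod 13 (j:value) for j=0..3: 0:1, 1:2, 2:4, 3:8.
Giant-step multiplier: 2^(-4) ≡ 2^(12-4) = 2^8 ≡ 9 (mod 13).
Giant steps γ_i = 5·9^i mod 13: γ_0=5, γ_1=6, γ_2=2 (in table at j=1).
x = i·n + j = 2·4 + 1 = 9.
Check: 2^9 ≡ 5 (mod 13).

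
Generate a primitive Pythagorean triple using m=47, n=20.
(1809, 1880, 2609)

Euclid's formula: a = m² - n², b = 2mn, c = m² + n²
m = 47, n = 20
a = 47² - 20² = 2209 - 400 = 1809
b = 2 × 47 × 20 = 1880
c = 47² + 20² = 2209 + 400 = 2609
Verification: 1809² + 1880² = 3272481 + 3534400 = 6806881 = 2609² ✓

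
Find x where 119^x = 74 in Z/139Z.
135

Baby-step giant-step with step n = ⌈√139⌉ = 12.
Baby steps 119^j mod 139 (j:value) for j=0..11: 0:1, 1:119, 2:122, 3:62, 4:11, 5:58, 6:91, 7:126, 8:121, 9:82, 10:28, 11:135.
Giant-step multiplier: 119^(-12) ≡ 119^(138-12) = 119^126 ≡ 106 (mod 139).
Giant steps γ_i = 74·106^i mod 139: γ_0=74, γ_1=60, γ_2=105, γ_3=10, γ_4=87, γ_5=48, γ_6=84, γ_7=8, γ_8=14, γ_9=94, γ_10=95, γ_11=62 (in table at j=3).
x = i·n + j = 11·12 + 3 = 135.
Check: 119^135 ≡ 74 (mod 139).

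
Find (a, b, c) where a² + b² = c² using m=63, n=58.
(605, 7308, 7333)

Euclid's formula: a = m² - n², b = 2mn, c = m² + n²
m = 63, n = 58
a = 63² - 58² = 3969 - 3364 = 605
b = 2 × 63 × 58 = 7308
c = 63² + 58² = 3969 + 3364 = 7333
Verification: 605² + 7308² = 366025 + 53406864 = 53772889 = 7333² ✓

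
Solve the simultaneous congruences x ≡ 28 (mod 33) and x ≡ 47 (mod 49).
292

Using Chinese Remainder Theorem:
M = 33 × 49 = 1617
M1 = 49, M2 = 33
y1 = 49^(-1) mod 33 = 31
y2 = 33^(-1) mod 49 = 3
x = (28×49×31 + 47×33×3) mod 1617 = 292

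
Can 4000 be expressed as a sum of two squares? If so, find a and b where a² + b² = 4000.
20² + 60² (a=20, b=60)

Factorization: 4000 = 2^5 × 5^3
By Fermat: n is sum of two squares iff every prime p ≡ 3 (mod 4) appears to even power.
All primes ≡ 3 (mod 4) appear to even power.
Search a = 0, 1, 2, … for 4000 - a² a perfect square: first hit at a = 20: 4000 - 400 = 3600 = 60².
4000 = 20² + 60² = 400 + 3600 ✓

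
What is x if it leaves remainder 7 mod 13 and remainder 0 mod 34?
306

Using Chinese Remainder Theorem:
M = 13 × 34 = 442
M1 = 34, M2 = 13
y1 = 34^(-1) mod 13 = 5
y2 = 13^(-1) mod 34 = 21
x = (7×34×5 + 0×13×21) mod 442 = 306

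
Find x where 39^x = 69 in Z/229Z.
149

Baby-step giant-step with step n = ⌈√229⌉ = 16.
Baby steps 39^j mod 229 (j:value) for j=0..15: 0:1, 1:39, 2:147, 3:8, 4:83, 5:31, 6:64, 7:206, 8:19, 9:54, 10:45, 11:152, 12:203, 13:131, 14:71, 15:21.
Giant-step multiplier: 39^(-16) ≡ 39^(228-16) = 39^212 ≡ 144 (mod 229).
Giant steps γ_i = 69·144^i mod 229: γ_0=69, γ_1=89, γ_2=221, γ_3=222, γ_4=137, γ_5=34, γ_6=87, γ_7=162, γ_8=199, γ_9=31 (in table at j=5).
x = i·n + j = 9·16 + 5 = 149.
Check: 39^149 ≡ 69 (mod 229).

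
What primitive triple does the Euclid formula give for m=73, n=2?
(5325, 292, 5333)

Euclid's formula: a = m² - n², b = 2mn, c = m² + n²
m = 73, n = 2
a = 73² - 2² = 5329 - 4 = 5325
b = 2 × 73 × 2 = 292
c = 73² + 2² = 5329 + 4 = 5333
Verification: 5325² + 292² = 28355625 + 85264 = 28440889 = 5333² ✓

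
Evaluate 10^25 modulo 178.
68

Repeated squaring. Binary of 25 = 11001.
10^1 ≡ 10 (mod 178); 10^2 ≡ 100 (mod 178); 10^4 ≡ 32 (mod 178); 10^8 ≡ 134 (mod 178); 10^16 ≡ 156 (mod 178)
10^25 = 10^1 × 10^8 × 10^16 ≡ 68 (mod 178)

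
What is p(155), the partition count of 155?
66493182097

p(n) counts ways to write n as a sum of positive integers (order ignored).
Euler's pentagonal recurrence: p(k) = p(k-1) + p(k-2) - p(k-5) - p(k-7) + p(k-12) + p(k-15) - ... (offsets j(3j∓1)/2, signs ++--, p(0)=1, p(<0)=0).
DP table for k = 0..154: p(0)=1, p(1)=1, p(2)=2, p(3)=3, p(4)=5, p(5)=7, p(6)=11, p(7)=15, p(8)=22, p(9)=30, p(10)=42, p(11)=56, p(12)=77, p(13)=101, p(14)=135, p(15)=176, p(16)=231, p(17)=297, p(18)=385, p(19)=490, p(20)=627, p(21)=792, p(22)=1002, p(23)=1255, p(24)=1575, p(25)=1958, p(26)=2436, p(27)=3010, p(28)=3718, p(29)=4565, p(30)=5604, p(31)=6842, p(32)=8349, p(33)=10143, p(34)=12310, p(35)=14883, p(36)=17977, p(37)=21637, p(38)=26015, p(39)=31185, p(40)=37338, p(41)=44583, p(42)=53174, p(43)=63261, p(44)=75175, p(45)=89134, p(46)=105558, p(47)=124754, p(48)=147273, p(49)=173525, p(50)=204226, p(51)=239943, p(52)=281589, p(53)=329931, p(54)=386155, p(55)=451276, p(56)=526823, p(57)=614154, p(58)=715220, p(59)=831820, p(60)=966467, p(61)=1121505, p(62)=1300156, p(63)=1505499, p(64)=1741630, p(65)=2012558, p(66)=2323520, p(67)=2679689, p(68)=3087735, p(69)=3554345, p(70)=4087968, p(71)=4697205, p(72)=5392783, p(73)=6185689, p(74)=7089500, p(75)=8118264, p(76)=9289091, p(77)=10619863, p(78)=12132164, p(79)=13848650, p(80)=15796476, p(81)=18004327, p(82)=20506255, p(83)=23338469, p(84)=26543660, p(85)=30167357, p(86)=34262962, p(87)=38887673, p(88)=44108109, p(89)=49995925, p(90)=56634173, p(91)=64112359, p(92)=72533807, p(93)=82010177, p(94)=92669720, p(95)=104651419, p(96)=118114304, p(97)=133230930, p(98)=150198136, p(99)=169229875, p(100)=190569292, p(101)=214481126, p(102)=241265379, p(103)=271248950, p(104)=304801365, p(105)=342325709, p(106)=384276336, p(107)=431149389, p(108)=483502844, p(109)=541946240, p(110)=607163746, p(111)=679903203, p(112)=761002156, p(113)=851376628, p(114)=952050665, p(115)=1064144451, p(116)=1188908248, p(117)=1327710076, p(118)=1482074143, p(119)=1653668665, p(120)=1844349560, p(121)=2056148051, p(122)=2291320912, p(123)=2552338241, p(124)=2841940500, p(125)=3163127352, p(126)=3519222692, p(127)=3913864295, p(128)=4351078600, p(129)=4835271870, p(130)=5371315400, p(131)=5964539504, p(132)=6620830889, p(133)=7346629512, p(134)=8149040695, p(135)=9035836076, p(136)=10015581680, p(137)=11097645016, p(138)=12292341831, p(139)=13610949895, p(140)=15065878135, p(141)=16670689208, p(142)=18440293320, p(143)=20390982757, p(144)=22540654445, p(145)=24908858009, p(146)=27517052599, p(147)=30388671978, p(148)=33549419497, p(149)=37027355200, p(150)=40853235313, p(151)=45060624582, p(152)=49686288421, p(153)=54770336324, p(154)=60356673280.
Final step: p(155) = p(154) + p(153) - p(150) - p(148) + p(143) + p(140) - p(133) - p(129) + p(120) + p(115) - p(104) - p(98) + p(85) + p(78) - p(63) - p(55) + p(38) + p(29) - p(10) - p(0)
= 60356673280 + 54770336324 - 40853235313 - 33549419497 + 20390982757 + 15065878135 - 7346629512 - 4835271870 + 1844349560 + 1064144451 - 304801365 - 150198136 + 30167357 + 12132164 - 1505499 - 451276 + 26015 + 4565 - 42 - 1
= 66493182097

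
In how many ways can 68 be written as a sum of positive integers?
3087735

p(n) counts ways to write n as a sum of positive integers (order ignored).
Euler's pentagonal recurrence: p(k) = p(k-1) + p(k-2) - p(k-5) - p(k-7) + p(k-12) + p(k-15) - ... (offsets j(3j∓1)/2, signs ++--, p(0)=1, p(<0)=0).
DP table for k = 0..67: p(0)=1, p(1)=1, p(2)=2, p(3)=3, p(4)=5, p(5)=7, p(6)=11, p(7)=15, p(8)=22, p(9)=30, p(10)=42, p(11)=56, p(12)=77, p(13)=101, p(14)=135, p(15)=176, p(16)=231, p(17)=297, p(18)=385, p(19)=490, p(20)=627, p(21)=792, p(22)=1002, p(23)=1255, p(24)=1575, p(25)=1958, p(26)=2436, p(27)=3010, p(28)=3718, p(29)=4565, p(30)=5604, p(31)=6842, p(32)=8349, p(33)=10143, p(34)=12310, p(35)=14883, p(36)=17977, p(37)=21637, p(38)=26015, p(39)=31185, p(40)=37338, p(41)=44583, p(42)=53174, p(43)=63261, p(44)=75175, p(45)=89134, p(46)=105558, p(47)=124754, p(48)=147273, p(49)=173525, p(50)=204226, p(51)=239943, p(52)=281589, p(53)=329931, p(54)=386155, p(55)=451276, p(56)=526823, p(57)=614154, p(58)=715220, p(59)=831820, p(60)=966467, p(61)=1121505, p(62)=1300156, p(63)=1505499, p(64)=1741630, p(65)=2012558, p(66)=2323520, p(67)=2679689.
Final step: p(68) = p(67) + p(66) - p(63) - p(61) + p(56) + p(53) - p(46) - p(42) + p(33) + p(28) - p(17) - p(11)
= 2679689 + 2323520 - 1505499 - 1121505 + 526823 + 329931 - 105558 - 53174 + 10143 + 3718 - 297 - 56
= 3087735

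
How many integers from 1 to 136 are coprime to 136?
64

136 = 2^3 × 17
φ(n) = n × ∏(1 - 1/p) for each prime p dividing n
φ(136) = 136 × (1 - 1/2) × (1 - 1/17) = 64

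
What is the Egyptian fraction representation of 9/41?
1/5 + 1/52 + 1/3554 + 1/18942820

Greedy algorithm:
9/41: ceiling(41/9) = 5, use 1/5
4/205: ceiling(205/4) = 52, use 1/52
3/10660: ceiling(10660/3) = 3554, use 1/3554
1/18942820: ceiling(18942820/1) = 18942820, use 1/18942820
Result: 9/41 = 1/5 + 1/52 + 1/3554 + 1/18942820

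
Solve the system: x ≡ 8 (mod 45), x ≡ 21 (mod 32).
53

Using Chinese Remainder Theorem:
M = 45 × 32 = 1440
M1 = 32, M2 = 45
y1 = 32^(-1) mod 45 = 38
y2 = 45^(-1) mod 32 = 5
x = (8×32×38 + 21×45×5) mod 1440 = 53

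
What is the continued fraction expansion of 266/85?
[3; 7, 1, 2, 1, 2]

Euclidean algorithm steps:
266 = 3 × 85 + 11
85 = 7 × 11 + 8
11 = 1 × 8 + 3
8 = 2 × 3 + 2
3 = 1 × 2 + 1
2 = 2 × 1 + 0
Continued fraction: [3; 7, 1, 2, 1, 2]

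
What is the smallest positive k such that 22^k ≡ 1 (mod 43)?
14

43 is prime, so ord(22) divides φ(43) = 42.
Divisors of 42: 1, 2, 3, 6, 7, 14, 21, 42.
Repeated squaring: 22^1 ≡ 22, 22^2 ≡ 11, 22^4 ≡ 35, 22^8 ≡ 21, 22^16 ≡ 11, 22^32 ≡ 35 (mod 43).
Test 22^d mod 43 for each divisor d in increasing order:
22^1 ≡ 22
22^2 ≡ 11
22^3 = 22^2·22^1 ≡ 27
22^6 = 22^4·22^2 ≡ 41
22^7 = 22^4·22^2·22^1 ≡ 42
22^14 = 22^8·22^4·22^2 ≡ 1  ← first divisor giving 1
The order is 14.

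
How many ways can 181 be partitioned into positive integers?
749474411781

p(n) counts ways to write n as a sum of positive integers (order ignored).
Euler's pentagonal recurrence: p(k) = p(k-1) + p(k-2) - p(k-5) - p(k-7) + p(k-12) + p(k-15) - ... (offsets j(3j∓1)/2, signs ++--, p(0)=1, p(<0)=0).
DP table for k = 0..180: p(0)=1, p(1)=1, p(2)=2, p(3)=3, p(4)=5, p(5)=7, p(6)=11, p(7)=15, p(8)=22, p(9)=30, p(10)=42, p(11)=56, p(12)=77, p(13)=101, p(14)=135, p(15)=176, p(16)=231, p(17)=297, p(18)=385, p(19)=490, p(20)=627, p(21)=792, p(22)=1002, p(23)=1255, p(24)=1575, p(25)=1958, p(26)=2436, p(27)=3010, p(28)=3718, p(29)=4565, p(30)=5604, p(31)=6842, p(32)=8349, p(33)=10143, p(34)=12310, p(35)=14883, p(36)=17977, p(37)=21637, p(38)=26015, p(39)=31185, p(40)=37338, p(41)=44583, p(42)=53174, p(43)=63261, p(44)=75175, p(45)=89134, p(46)=105558, p(47)=124754, p(48)=147273, p(49)=173525, p(50)=204226, p(51)=239943, p(52)=281589, p(53)=329931, p(54)=386155, p(55)=451276, p(56)=526823, p(57)=614154, p(58)=715220, p(59)=831820, p(60)=966467, p(61)=1121505, p(62)=1300156, p(63)=1505499, p(64)=1741630, p(65)=2012558, p(66)=2323520, p(67)=2679689, p(68)=3087735, p(69)=3554345, p(70)=4087968, p(71)=4697205, p(72)=5392783, p(73)=6185689, p(74)=7089500, p(75)=8118264, p(76)=9289091, p(77)=10619863, p(78)=12132164, p(79)=13848650, p(80)=15796476, p(81)=18004327, p(82)=20506255, p(83)=23338469, p(84)=26543660, p(85)=30167357, p(86)=34262962, p(87)=38887673, p(88)=44108109, p(89)=49995925, p(90)=56634173, p(91)=64112359, p(92)=72533807, p(93)=82010177, p(94)=92669720, p(95)=104651419, p(96)=118114304, p(97)=133230930, p(98)=150198136, p(99)=169229875, p(100)=190569292, p(101)=214481126, p(102)=241265379, p(103)=271248950, p(104)=304801365, p(105)=342325709, p(106)=384276336, p(107)=431149389, p(108)=483502844, p(109)=541946240, p(110)=607163746, p(111)=679903203, p(112)=761002156, p(113)=851376628, p(114)=952050665, p(115)=1064144451, p(116)=1188908248, p(117)=1327710076, p(118)=1482074143, p(119)=1653668665, p(120)=1844349560, p(121)=2056148051, p(122)=2291320912, p(123)=2552338241, p(124)=2841940500, p(125)=3163127352, p(126)=3519222692, p(127)=3913864295, p(128)=4351078600, p(129)=4835271870, p(130)=5371315400, p(131)=5964539504, p(132)=6620830889, p(133)=7346629512, p(134)=8149040695, p(135)=9035836076, p(136)=10015581680, p(137)=11097645016, p(138)=12292341831, p(139)=13610949895, p(140)=15065878135, p(141)=16670689208, p(142)=18440293320, p(143)=20390982757, p(144)=22540654445, p(145)=24908858009, p(146)=27517052599, p(147)=30388671978, p(148)=33549419497, p(149)=37027355200, p(150)=40853235313, p(151)=45060624582, p(152)=49686288421, p(153)=54770336324, p(154)=60356673280, p(155)=66493182097, p(156)=73232243759, p(157)=80630964769, p(158)=88751778802, p(159)=97662728555, p(160)=107438159466, p(161)=118159068427, p(162)=129913904637, p(163)=142798995930, p(164)=156919475295, p(165)=172389800255, p(166)=189334822579, p(167)=207890420102, p(168)=228204732751, p(169)=250438925115, p(170)=274768617130, p(171)=301384802048, p(172)=330495499613, p(173)=362326859895, p(174)=397125074750, p(175)=435157697830, p(176)=476715857290, p(177)=522115831195, p(178)=571701605655, p(179)=625846753120, p(180)=684957390936.
Final step: p(181) = p(180) + p(179) - p(176) - p(174) + p(169) + p(166) - p(159) - p(155) + p(146) + p(141) - p(130) - p(124) + p(111) + p(104) - p(89) - p(81) + p(64) + p(55) - p(36) - p(26) + p(5)
= 684957390936 + 625846753120 - 476715857290 - 397125074750 + 250438925115 + 189334822579 - 97662728555 - 66493182097 + 27517052599 + 16670689208 - 5371315400 - 2841940500 + 679903203 + 304801365 - 49995925 - 18004327 + 1741630 + 451276 - 17977 - 2436 + 7
= 749474411781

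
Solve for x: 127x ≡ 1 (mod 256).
127

gcd(127, 256) = 1, so the inverse exists.
Extended Euclidean algorithm on (256, 127):
256 = 2 × 127 + 2  ⟹  2 = (1)·256 + (-2)·127
127 = 63 × 2 + 1  ⟹  1 = (-63)·256 + (127)·127
So (127)·127 ≡ 1 (mod 256), i.e. 127^(-1) ≡ 127 (mod 256).
Check: 127 × 127 = 16129 ≡ 1 (mod 256)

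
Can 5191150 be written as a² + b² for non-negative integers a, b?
Not possible

Factorization: 5191150 = 2 × 5^2 × 47^3
By Fermat: n is sum of two squares iff every prime p ≡ 3 (mod 4) appears to even power.
Prime(s) ≡ 3 (mod 4) with odd exponent: [(47, 3)]
Therefore 5191150 cannot be expressed as a² + b².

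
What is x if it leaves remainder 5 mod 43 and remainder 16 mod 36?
736

Using Chinese Remainder Theorem:
M = 43 × 36 = 1548
M1 = 36, M2 = 43
y1 = 36^(-1) mod 43 = 6
y2 = 43^(-1) mod 36 = 31
x = (5×36×6 + 16×43×31) mod 1548 = 736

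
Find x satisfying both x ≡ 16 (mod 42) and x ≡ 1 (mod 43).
646

Using Chinese Remainder Theorem:
M = 42 × 43 = 1806
M1 = 43, M2 = 42
y1 = 43^(-1) mod 42 = 1
y2 = 42^(-1) mod 43 = 42
x = (16×43×1 + 1×42×42) mod 1806 = 646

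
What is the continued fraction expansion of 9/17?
[0; 1, 1, 8]

Euclidean algorithm steps:
9 = 0 × 17 + 9
17 = 1 × 9 + 8
9 = 1 × 8 + 1
8 = 8 × 1 + 0
Continued fraction: [0; 1, 1, 8]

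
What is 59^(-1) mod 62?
41

gcd(59, 62) = 1, so the inverse exists.
Extended Euclidean algorithm on (62, 59):
62 = 1 × 59 + 3  ⟹  3 = (1)·62 + (-1)·59
59 = 19 × 3 + 2  ⟹  2 = (-19)·62 + (20)·59
3 = 1 × 2 + 1  ⟹  1 = (20)·62 + (-21)·59
So (-21)·59 ≡ 1 (mod 62), i.e. 59^(-1) ≡ -21 ≡ 41 (mod 62).
Check: 59 × 41 = 2419 ≡ 1 (mod 62)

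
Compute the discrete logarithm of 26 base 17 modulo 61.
43

Baby-step giant-step with step n = ⌈√61⌉ = 8.
Baby steps 17^j mod 61 (j:value) for j=0..7: 0:1, 1:17, 2:45, 3:33, 4:12, 5:21, 6:52, 7:30.
Giant-step multiplier: 17^(-8) ≡ 17^(60-8) = 17^52 ≡ 25 (mod 61).
Giant steps γ_i = 26·25^i mod 61: γ_0=26, γ_1=40, γ_2=24, γ_3=51, γ_4=55, γ_5=33 (in table at j=3).
x = i·n + j = 5·8 + 3 = 43.
Check: 17^43 ≡ 26 (mod 61).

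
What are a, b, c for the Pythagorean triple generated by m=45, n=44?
(89, 3960, 3961)

Euclid's formula: a = m² - n², b = 2mn, c = m² + n²
m = 45, n = 44
a = 45² - 44² = 2025 - 1936 = 89
b = 2 × 45 × 44 = 3960
c = 45² + 44² = 2025 + 1936 = 3961
Verification: 89² + 3960² = 7921 + 15681600 = 15689521 = 3961² ✓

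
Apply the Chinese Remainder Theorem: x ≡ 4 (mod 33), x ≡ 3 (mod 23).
532

Using Chinese Remainder Theorem:
M = 33 × 23 = 759
M1 = 23, M2 = 33
y1 = 23^(-1) mod 33 = 23
y2 = 33^(-1) mod 23 = 7
x = (4×23×23 + 3×33×7) mod 759 = 532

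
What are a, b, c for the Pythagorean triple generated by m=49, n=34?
(1245, 3332, 3557)

Euclid's formula: a = m² - n², b = 2mn, c = m² + n²
m = 49, n = 34
a = 49² - 34² = 2401 - 1156 = 1245
b = 2 × 49 × 34 = 3332
c = 49² + 34² = 2401 + 1156 = 3557
Verification: 1245² + 3332² = 1550025 + 11102224 = 12652249 = 3557² ✓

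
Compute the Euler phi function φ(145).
112

145 = 5 × 29
φ(n) = n × ∏(1 - 1/p) for each prime p dividing n
φ(145) = 145 × (1 - 1/5) × (1 - 1/29) = 112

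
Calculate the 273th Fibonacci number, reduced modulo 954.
952

Matrix identity: Q^n = [[F_(n+1), F_n], [F_n, F_(n-1)]] with Q = [[1,1],[1,0]].
n = 273 = 100010001₂. Square-and-multiply, entries mod 954:
Q^1 = [[1,1],[1,0]]
Q^2 = (Q^1)² = [[2,1],[1,1]]
Q^4 = (Q^2)² = [[5,3],[3,2]]
Q^8 = (Q^4)² = [[34,21],[21,13]]
Q^17 = (Q^8)²·Q = [[676,643],[643,33]]
Q^34 = (Q^17)² = [[377,829],[829,502]]
Q^68 = (Q^34)² = [[344,789],[789,509]]
Q^136 = (Q^68)² = [[553,447],[447,106]]
Q^273 = (Q^136)²·Q = [[739,952],[952,741]]
F_273 mod 954 = Q^273[0][1] = 952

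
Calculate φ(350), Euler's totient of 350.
120

350 = 2 × 5^2 × 7
φ(n) = n × ∏(1 - 1/p) for each prime p dividing n
φ(350) = 350 × (1 - 1/2) × (1 - 1/5) × (1 - 1/7) = 120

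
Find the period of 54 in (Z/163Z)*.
81

163 is prime, so ord(54) divides φ(163) = 162.
Divisors of 162: 1, 2, 3, 6, 9, 18, 27, 54, 81, 162.
Repeated squaring: 54^1 ≡ 54, 54^2 ≡ 145, 54^4 ≡ 161, 54^8 ≡ 4, 54^16 ≡ 16, 54^32 ≡ 93, 54^64 ≡ 10, 54^128 ≡ 100 (mod 163).
Test 54^d mod 163 for each divisor d in increasing order:
54^1 ≡ 54
54^2 ≡ 145
54^3 = 54^2·54^1 ≡ 6
54^6 = 54^4·54^2 ≡ 36
54^9 = 54^8·54^1 ≡ 53
54^18 = 54^16·54^2 ≡ 38
54^27 = 54^16·54^8·54^2·54^1 ≡ 58
54^54 = 54^32·54^16·54^4·54^2 ≡ 104
54^81 = 54^64·54^16·54^1 ≡ 1  ← first divisor giving 1
The order is 81.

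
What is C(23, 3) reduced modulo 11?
0

Using Lucas' theorem:
Write n=23 and k=3 in base 11:
n in base 11: [2, 1]
k in base 11: [0, 3]
C(23,3) mod 11 = ∏ C(n_i, k_i) mod 11
Digit binomials (mod 11): C(2,0) = 1; C(1,3) = 0 (k_i > n_i)
Product: 1 × 0 = 0 ≡ 0 (mod 11)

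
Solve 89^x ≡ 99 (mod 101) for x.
31

Baby-step giant-step with step n = ⌈√101⌉ = 11.
Baby steps 89^j mod 101 (j:value) for j=0..10: 0:1, 1:89, 2:43, 3:90, 4:31, 5:32, 6:20, 7:63, 8:52, 9:83, 10:14.
Giant-step multiplier: 89^(-11) ≡ 89^(100-11) = 89^89 ≡ 3 (mod 101).
Giant steps γ_i = 99·3^i mod 101: γ_0=99, γ_1=95, γ_2=83 (in table at j=9).
x = i·n + j = 2·11 + 9 = 31.
Check: 89^31 ≡ 99 (mod 101).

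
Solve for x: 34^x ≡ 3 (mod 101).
99

Baby-step giant-step with step n = ⌈√101⌉ = 11.
Baby steps 34^j mod 101 (j:value) for j=0..10: 0:1, 1:34, 2:45, 3:15, 4:5, 5:69, 6:23, 7:75, 8:25, 9:42, 10:14.
Giant-step multiplier: 34^(-11) ≡ 34^(100-11) = 34^89 ≡ 94 (mod 101).
Giant steps γ_i = 3·94^i mod 101: γ_0=3, γ_1=80, γ_2=46, γ_3=82, γ_4=32, γ_5=79, γ_6=53, γ_7=33, γ_8=72, γ_9=1 (in table at j=0).
x = i·n + j = 9·11 + 0 = 99.
Check: 34^99 ≡ 3 (mod 101).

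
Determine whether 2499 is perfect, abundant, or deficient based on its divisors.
deficient

Proper divisors of 2499: sum = 1 + 3 + 7 + 17 + 21 + 49 + 51 + 119 + 147 + 357 + 833 = 1605
Since 1605 < 2499, 2499 is deficient.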